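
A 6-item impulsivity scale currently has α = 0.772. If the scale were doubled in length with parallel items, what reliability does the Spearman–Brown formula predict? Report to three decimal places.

predicted reliability = 0.871

Length factor m = 2
α' = m·α / (1 + (m−1)·α)
   = 2 × 0.772 / (1 + (2 − 1) × 0.772)
   = 1.5440 / 1.7720 = 0.871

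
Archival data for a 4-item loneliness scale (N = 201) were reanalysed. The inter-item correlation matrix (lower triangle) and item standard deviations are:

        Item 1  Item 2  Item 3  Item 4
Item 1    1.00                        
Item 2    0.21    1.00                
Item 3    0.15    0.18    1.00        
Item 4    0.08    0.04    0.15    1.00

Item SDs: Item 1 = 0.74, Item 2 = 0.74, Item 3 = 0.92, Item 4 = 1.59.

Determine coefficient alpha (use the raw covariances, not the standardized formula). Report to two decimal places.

coefficient alpha = 0.32

Σσ²ᵢ = 0.74² + 0.74² + 0.92² + 1.59² = 4.4697
Covariances σ_ij = r_ij · s_i · s_j:
  σ(Item 1,Item 2) = 0.21 × 0.74 × 0.74 = 0.1150
  σ(Item 1,Item 3) = 0.15 × 0.74 × 0.92 = 0.1021
  σ(Item 1,Item 4) = 0.08 × 0.74 × 1.59 = 0.0941
  σ(Item 2,Item 3) = 0.18 × 0.74 × 0.92 = 0.1225
  σ(Item 2,Item 4) = 0.04 × 0.74 × 1.59 = 0.0471
  σ(Item 3,Item 4) = 0.15 × 0.92 × 1.59 = 0.2194
σ²_T = Σσ²ᵢ + 2·Σσ_ij = 4.4697 + 2 × 0.7002 = 5.8701
α = (4/3)·(1 − 4.4697/5.8701) = 0.32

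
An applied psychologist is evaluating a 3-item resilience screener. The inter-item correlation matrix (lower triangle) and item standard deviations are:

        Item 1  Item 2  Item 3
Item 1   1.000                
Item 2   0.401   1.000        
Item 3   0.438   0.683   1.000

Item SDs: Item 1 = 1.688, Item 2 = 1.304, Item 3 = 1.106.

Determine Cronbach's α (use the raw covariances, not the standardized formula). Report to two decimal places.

Cronbach's α = 0.72

Σσ²ᵢ = 1.688² + 1.304² + 1.106² = 5.7730
Covariances σ_ij = r_ij · s_i · s_j:
  σ(Item 1,Item 2) = 0.401 × 1.688 × 1.304 = 0.8827
  σ(Item 1,Item 3) = 0.438 × 1.688 × 1.106 = 0.8177
  σ(Item 2,Item 3) = 0.683 × 1.304 × 1.106 = 0.9850
σ²_T = Σσ²ᵢ + 2·Σσ_ij = 5.7730 + 2 × 2.6854 = 11.1438
α = (3/2)·(1 − 5.7730/11.1438) = 0.72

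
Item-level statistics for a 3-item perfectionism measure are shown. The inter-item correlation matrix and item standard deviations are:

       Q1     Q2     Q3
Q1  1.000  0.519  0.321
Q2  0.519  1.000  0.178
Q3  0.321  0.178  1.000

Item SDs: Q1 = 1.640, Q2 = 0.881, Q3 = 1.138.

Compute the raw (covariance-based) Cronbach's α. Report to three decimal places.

α = 0.586

Σσ²ᵢ = 1.640² + 0.881² + 1.138² = 4.7608
Covariances σ_ij = r_ij · s_i · s_j:
  σ(Q1,Q2) = 0.519 × 1.640 × 0.881 = 0.7499
  σ(Q1,Q3) = 0.321 × 1.640 × 1.138 = 0.5991
  σ(Q2,Q3) = 0.178 × 0.881 × 1.138 = 0.1785
σ²_T = Σσ²ᵢ + 2·Σσ_ij = 4.7608 + 2 × 1.5275 = 7.8158
α = (3/2)·(1 − 4.7608/7.8158) = 0.586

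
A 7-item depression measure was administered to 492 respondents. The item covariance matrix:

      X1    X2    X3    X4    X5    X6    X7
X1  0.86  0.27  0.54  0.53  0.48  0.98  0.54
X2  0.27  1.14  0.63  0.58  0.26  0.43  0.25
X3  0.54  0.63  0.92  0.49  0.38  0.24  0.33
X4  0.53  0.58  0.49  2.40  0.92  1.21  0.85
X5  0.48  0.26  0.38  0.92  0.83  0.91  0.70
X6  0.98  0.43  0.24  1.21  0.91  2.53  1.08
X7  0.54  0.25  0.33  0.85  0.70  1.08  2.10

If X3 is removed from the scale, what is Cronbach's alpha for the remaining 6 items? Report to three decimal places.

Remaining items: X1, X2, X4, X5, X6, X7 (k = 6).
sum of item variances = 0.86 + 1.14 + 2.40 + 0.83 + 2.53 + 2.10 = 9.86
total variance = 9.86 + 2 × 9.99 = 29.84
α (item deleted) = (6/5)·(1 − 9.86/29.84) = 0.803

Cronbach's alpha = 0.803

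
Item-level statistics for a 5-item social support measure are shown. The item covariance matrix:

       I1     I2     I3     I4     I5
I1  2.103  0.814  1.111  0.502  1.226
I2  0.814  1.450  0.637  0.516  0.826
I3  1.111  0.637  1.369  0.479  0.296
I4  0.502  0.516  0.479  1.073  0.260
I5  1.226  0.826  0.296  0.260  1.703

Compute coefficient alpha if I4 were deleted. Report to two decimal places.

Remaining items: I1, I2, I3, I5 (k = 4).
Σσ²ᵢ = 2.103 + 1.450 + 1.369 + 1.703 = 6.625
total variance = 6.625 + 2 × 4.910 = 16.445
α (item deleted) = (4/3)·(1 − 6.625/16.445) = 0.80

coefficient alpha = 0.80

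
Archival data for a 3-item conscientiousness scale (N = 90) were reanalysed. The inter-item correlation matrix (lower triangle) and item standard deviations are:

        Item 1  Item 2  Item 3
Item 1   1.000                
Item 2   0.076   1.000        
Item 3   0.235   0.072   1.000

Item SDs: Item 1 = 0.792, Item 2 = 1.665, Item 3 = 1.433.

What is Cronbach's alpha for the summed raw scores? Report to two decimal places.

α = 0.25

Σσ²ᵢ = 0.792² + 1.665² + 1.433² = 5.4530
Covariances σ_ij = r_ij · s_i · s_j:
  σ(Item 1,Item 2) = 0.076 × 0.792 × 1.665 = 0.1002
  σ(Item 1,Item 3) = 0.235 × 0.792 × 1.433 = 0.2667
  σ(Item 2,Item 3) = 0.072 × 1.665 × 1.433 = 0.1718
σ²_T = Σσ²ᵢ + 2·Σσ_ij = 5.4530 + 2 × 0.5387 = 6.5304
α = (3/2)·(1 − 5.4530/6.5304) = 0.25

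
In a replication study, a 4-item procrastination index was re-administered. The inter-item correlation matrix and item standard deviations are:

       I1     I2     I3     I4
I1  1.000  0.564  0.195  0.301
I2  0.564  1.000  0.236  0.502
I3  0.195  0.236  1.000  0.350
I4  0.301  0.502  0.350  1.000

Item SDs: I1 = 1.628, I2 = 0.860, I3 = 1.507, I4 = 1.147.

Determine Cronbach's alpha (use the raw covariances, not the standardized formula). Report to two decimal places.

Σσ²ᵢ = 1.628² + 0.860² + 1.507² + 1.147² = 6.9766
Covariances σ_ij = r_ij · s_i · s_j:
  σ(I1,I2) = 0.564 × 1.628 × 0.860 = 0.7896
  σ(I1,I3) = 0.195 × 1.628 × 1.507 = 0.4784
  σ(I1,I4) = 0.301 × 1.628 × 1.147 = 0.5621
  σ(I2,I3) = 0.236 × 0.860 × 1.507 = 0.3059
  σ(I2,I4) = 0.502 × 0.860 × 1.147 = 0.4952
  σ(I3,I4) = 0.350 × 1.507 × 1.147 = 0.6050
σ²_T = Σσ²ᵢ + 2·Σσ_ij = 6.9766 + 2 × 3.2362 = 13.4490
α = (4/3)·(1 − 6.9766/13.4490) = 0.64

Cronbach's alpha = 0.64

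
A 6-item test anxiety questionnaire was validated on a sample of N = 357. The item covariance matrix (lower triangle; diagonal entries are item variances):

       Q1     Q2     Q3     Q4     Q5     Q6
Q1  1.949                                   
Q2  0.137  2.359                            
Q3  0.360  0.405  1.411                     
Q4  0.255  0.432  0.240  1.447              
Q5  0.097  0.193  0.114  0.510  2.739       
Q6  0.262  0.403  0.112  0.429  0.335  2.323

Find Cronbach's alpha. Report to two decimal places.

Σσᵢ² = 1.949 + 2.359 + 1.411 + 1.447 + 2.739 + 2.323 = 12.228
Σ_{i<j} σ_ij = 4.284
σ²_total = 12.228 + 2 × 4.284 = 20.796
α = (k/(k−1))·(1 − Σσᵢ²/σ²_total) = (6/5)·(1 − 12.228/20.796) = 0.49

Cronbach's alpha = 0.49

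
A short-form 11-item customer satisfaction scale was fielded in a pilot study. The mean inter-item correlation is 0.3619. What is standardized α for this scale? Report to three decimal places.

Standardized α = k·r̄ / (1 + (k−1)·r̄) = 11 × 0.3619 / (1 + 10 × 0.3619)
  = 3.9809 / 4.6190 = 0.862

standardized α = 0.862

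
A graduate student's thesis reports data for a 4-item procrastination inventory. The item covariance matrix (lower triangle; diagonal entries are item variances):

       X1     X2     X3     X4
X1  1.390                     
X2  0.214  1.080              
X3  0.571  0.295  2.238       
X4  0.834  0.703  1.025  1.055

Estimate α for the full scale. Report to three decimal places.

α = 0.744

sum of item variances = 1.390 + 1.080 + 2.238 + 1.055 = 5.763
Σ_{i<j} σ_ij = 3.642
Var(T) = 5.763 + 2 × 3.642 = 13.047
α = (k/(k−1))·(1 − sum of item variances/Var(T)) = (4/3)·(1 − 5.763/13.047) = 0.744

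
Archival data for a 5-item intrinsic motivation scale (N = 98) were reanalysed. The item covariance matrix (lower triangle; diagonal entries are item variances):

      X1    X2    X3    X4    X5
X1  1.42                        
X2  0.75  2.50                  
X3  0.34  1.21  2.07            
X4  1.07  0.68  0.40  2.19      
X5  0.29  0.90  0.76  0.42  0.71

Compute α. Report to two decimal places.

α = 0.76

sum of item variances = 1.42 + 2.50 + 2.07 + 2.19 + 0.71 = 8.89
Sum of off-diagonal covariances = 6.82
Var(T) = 8.89 + 2 × 6.82 = 22.53
α = (k/(k−1))·(1 − sum of item variances/Var(T)) = (5/4)·(1 − 8.89/22.53) = 0.76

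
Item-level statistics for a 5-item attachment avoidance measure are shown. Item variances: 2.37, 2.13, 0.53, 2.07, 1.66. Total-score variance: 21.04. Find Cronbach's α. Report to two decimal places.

sum of item variances = 2.37 + 2.13 + 0.53 + 2.07 + 1.66 = 8.76
α = (k/(k−1))·(1 − sum of item variances/σ²_T) = (5/4)·(1 − 8.76/21.04) = 0.73

Cronbach's α = 0.73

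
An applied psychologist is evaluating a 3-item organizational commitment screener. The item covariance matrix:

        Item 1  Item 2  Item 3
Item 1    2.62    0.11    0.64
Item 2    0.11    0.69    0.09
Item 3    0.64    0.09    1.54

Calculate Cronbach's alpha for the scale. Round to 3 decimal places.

α = 0.386

sum of item variances = 2.62 + 0.69 + 1.54 = 4.85
Sum of the distinct covariances = 0.84
σ²_T = 4.85 + 2 × 0.84 = 6.53
α = (k/(k−1))·(1 − sum of item variances/σ²_T) = (3/2)·(1 − 4.85/6.53) = 0.386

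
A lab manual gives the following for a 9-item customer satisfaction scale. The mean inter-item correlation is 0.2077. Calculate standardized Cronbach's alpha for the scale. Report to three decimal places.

α = 0.702

Standardized α = k·r̄ / (1 + (k−1)·r̄) = 9 × 0.2077 / (1 + 8 × 0.2077)
  = 1.8693 / 2.6616 = 0.702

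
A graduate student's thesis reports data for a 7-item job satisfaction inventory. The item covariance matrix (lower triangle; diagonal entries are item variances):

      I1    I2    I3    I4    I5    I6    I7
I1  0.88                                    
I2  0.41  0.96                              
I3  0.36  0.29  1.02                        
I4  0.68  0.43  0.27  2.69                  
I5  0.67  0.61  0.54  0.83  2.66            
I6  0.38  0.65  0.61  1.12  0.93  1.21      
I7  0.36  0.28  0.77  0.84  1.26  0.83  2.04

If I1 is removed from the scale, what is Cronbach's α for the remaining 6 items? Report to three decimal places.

Remaining items: I2, I3, I4, I5, I6, I7 (k = 6).
ΣVar(i) = 0.96 + 1.02 + 2.69 + 2.66 + 1.21 + 2.04 = 10.58
σ²_T = 10.58 + 2 × 10.26 = 31.10
α (item deleted) = (6/5)·(1 − 10.58/31.10) = 0.792

Cronbach's α = 0.792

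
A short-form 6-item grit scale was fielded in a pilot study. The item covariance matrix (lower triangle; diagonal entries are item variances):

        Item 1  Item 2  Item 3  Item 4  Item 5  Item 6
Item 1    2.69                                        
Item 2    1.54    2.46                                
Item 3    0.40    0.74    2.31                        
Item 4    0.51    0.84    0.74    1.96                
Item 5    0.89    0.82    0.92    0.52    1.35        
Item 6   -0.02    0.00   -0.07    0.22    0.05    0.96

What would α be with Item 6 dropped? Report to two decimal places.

α = 0.74

Remaining items: Item 1, Item 2, Item 3, Item 4, Item 5 (k = 5).
sum of item variances = 2.69 + 2.46 + 2.31 + 1.96 + 1.35 = 10.77
total variance = 10.77 + 2 × 7.92 = 26.61
α (item deleted) = (5/4)·(1 − 10.77/26.61) = 0.74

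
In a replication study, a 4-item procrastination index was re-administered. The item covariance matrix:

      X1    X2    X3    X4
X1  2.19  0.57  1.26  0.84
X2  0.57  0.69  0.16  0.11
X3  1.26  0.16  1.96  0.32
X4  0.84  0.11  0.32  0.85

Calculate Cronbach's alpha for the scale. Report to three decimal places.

Σσ²ᵢ = 2.19 + 0.69 + 1.96 + 0.85 = 5.69
Σ_{i<j} σ_ij = 3.26
σ²_T = 5.69 + 2 × 3.26 = 12.21
α = (k/(k−1))·(1 − Σσ²ᵢ/σ²_T) = (4/3)·(1 − 5.69/12.21) = 0.712

Cronbach's alpha = 0.712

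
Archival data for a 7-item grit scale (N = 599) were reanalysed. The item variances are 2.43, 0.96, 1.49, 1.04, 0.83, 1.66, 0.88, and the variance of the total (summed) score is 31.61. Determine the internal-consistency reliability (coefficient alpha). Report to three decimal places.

sum of item variances = 2.43 + 0.96 + 1.49 + 1.04 + 0.83 + 1.66 + 0.88 = 9.29
α = (k/(k−1))·(1 − sum of item variances/total variance) = (7/6)·(1 − 9.29/31.61) = 0.824

α = 0.824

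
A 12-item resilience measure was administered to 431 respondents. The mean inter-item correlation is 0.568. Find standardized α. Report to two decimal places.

Standardized α = k·r̄ / (1 + (k−1)·r̄) = 12 × 0.568 / (1 + 11 × 0.568)
  = 6.8160 / 7.2480 = 0.94

α = 0.94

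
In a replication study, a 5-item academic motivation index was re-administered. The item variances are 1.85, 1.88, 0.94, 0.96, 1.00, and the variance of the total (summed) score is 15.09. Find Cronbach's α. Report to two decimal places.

ΣVar(i) = 1.85 + 1.88 + 0.94 + 0.96 + 1.00 = 6.63
α = (k/(k−1))·(1 − ΣVar(i)/total variance) = (5/4)·(1 − 6.63/15.09) = 0.70

α = 0.70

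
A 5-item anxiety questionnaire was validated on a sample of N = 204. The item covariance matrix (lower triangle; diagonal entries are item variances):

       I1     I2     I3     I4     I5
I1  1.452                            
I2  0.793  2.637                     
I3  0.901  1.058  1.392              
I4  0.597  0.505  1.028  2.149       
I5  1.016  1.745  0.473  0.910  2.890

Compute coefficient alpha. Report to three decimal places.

coefficient alpha = 0.790

Σσᵢ² = 1.452 + 2.637 + 1.392 + 2.149 + 2.890 = 10.520
Σ_{i<j} σ_ij = 9.026
Var(T) = 10.520 + 2 × 9.026 = 28.572
α = (k/(k−1))·(1 − Σσᵢ²/Var(T)) = (5/4)·(1 − 10.520/28.572) = 0.790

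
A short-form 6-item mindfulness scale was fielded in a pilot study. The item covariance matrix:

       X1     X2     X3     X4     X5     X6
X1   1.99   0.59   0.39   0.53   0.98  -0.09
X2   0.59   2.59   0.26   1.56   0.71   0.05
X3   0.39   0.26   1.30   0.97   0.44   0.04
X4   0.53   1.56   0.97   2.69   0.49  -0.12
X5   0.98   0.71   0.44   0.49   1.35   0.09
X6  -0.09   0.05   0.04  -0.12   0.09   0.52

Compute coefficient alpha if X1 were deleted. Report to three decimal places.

α = 0.644

Remaining items: X2, X3, X4, X5, X6 (k = 5).
ΣVar(i) = 2.59 + 1.30 + 2.69 + 1.35 + 0.52 = 8.45
σ²_total = 8.45 + 2 × 4.49 = 17.43
α (item deleted) = (5/4)·(1 − 8.45/17.43) = 0.644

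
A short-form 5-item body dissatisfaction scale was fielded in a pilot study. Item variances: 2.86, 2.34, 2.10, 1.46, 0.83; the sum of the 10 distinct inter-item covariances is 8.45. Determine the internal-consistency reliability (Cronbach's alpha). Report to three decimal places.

Σσ²ᵢ = 2.86 + 2.34 + 2.10 + 1.46 + 0.83 = 9.59
Sum of distinct covariances = 8.45
Var(T) = Σσ²ᵢ + 2·Σcov = 9.59 + 2 × 8.45 = 26.49
α = (5/4)·(1 − 9.59/26.49) = 0.797

α = 0.797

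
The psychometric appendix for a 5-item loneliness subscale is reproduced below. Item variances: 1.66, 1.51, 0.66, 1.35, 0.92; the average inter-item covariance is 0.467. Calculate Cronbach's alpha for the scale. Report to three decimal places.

α = 0.756

Σσᵢ² = 1.66 + 1.51 + 0.66 + 1.35 + 0.92 = 6.10
Sum of the 10 distinct covariances = 10 × 0.467 = 4.670
Var(T) = Σσᵢ² + 2·Σcov = 6.10 + 2 × 4.670 = 15.440
α = (5/4)·(1 − 6.10/15.440) = 0.756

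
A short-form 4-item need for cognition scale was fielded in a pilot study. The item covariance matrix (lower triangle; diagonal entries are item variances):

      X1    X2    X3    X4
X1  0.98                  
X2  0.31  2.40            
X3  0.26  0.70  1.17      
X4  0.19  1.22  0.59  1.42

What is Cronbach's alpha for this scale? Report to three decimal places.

sum of item variances = 0.98 + 2.40 + 1.17 + 1.42 = 5.97
Sum of the distinct covariances = 3.27
Var(T) = 5.97 + 2 × 3.27 = 12.51
α = (k/(k−1))·(1 − sum of item variances/Var(T)) = (4/3)·(1 − 5.97/12.51) = 0.697

Cronbach's alpha = 0.697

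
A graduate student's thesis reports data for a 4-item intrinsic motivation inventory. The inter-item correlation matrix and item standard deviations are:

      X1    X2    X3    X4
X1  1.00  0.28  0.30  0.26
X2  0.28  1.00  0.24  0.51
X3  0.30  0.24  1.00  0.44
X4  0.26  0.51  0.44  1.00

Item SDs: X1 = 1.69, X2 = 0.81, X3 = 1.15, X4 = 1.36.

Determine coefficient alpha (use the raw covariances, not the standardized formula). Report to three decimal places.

coefficient alpha = 0.635

Σσ²ᵢ = 1.69² + 0.81² + 1.15² + 1.36² = 6.6843
Covariances σ_ij = r_ij · s_i · s_j:
  σ(X1,X2) = 0.28 × 1.69 × 0.81 = 0.3833
  σ(X1,X3) = 0.30 × 1.69 × 1.15 = 0.5830
  σ(X1,X4) = 0.26 × 1.69 × 1.36 = 0.5976
  σ(X2,X3) = 0.24 × 0.81 × 1.15 = 0.2236
  σ(X2,X4) = 0.51 × 0.81 × 1.36 = 0.5618
  σ(X3,X4) = 0.44 × 1.15 × 1.36 = 0.6882
σ²_T = Σσ²ᵢ + 2·Σσ_ij = 6.6843 + 2 × 3.0375 = 12.7593
α = (4/3)·(1 − 6.6843/12.7593) = 0.635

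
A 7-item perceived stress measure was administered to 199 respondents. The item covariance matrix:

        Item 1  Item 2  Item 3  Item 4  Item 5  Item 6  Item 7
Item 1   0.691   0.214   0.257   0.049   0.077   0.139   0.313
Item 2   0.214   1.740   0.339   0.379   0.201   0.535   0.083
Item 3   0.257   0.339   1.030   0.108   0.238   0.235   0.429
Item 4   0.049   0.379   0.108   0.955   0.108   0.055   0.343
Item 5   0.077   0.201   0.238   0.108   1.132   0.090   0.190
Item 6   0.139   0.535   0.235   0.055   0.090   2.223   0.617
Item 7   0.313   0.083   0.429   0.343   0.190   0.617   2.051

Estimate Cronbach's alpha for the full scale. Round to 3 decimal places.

Cronbach's alpha = 0.589

sum of item variances = 0.691 + 1.740 + 1.030 + 0.955 + 1.132 + 2.223 + 2.051 = 9.822
Sum of off-diagonal covariances = 4.999
total variance = 9.822 + 2 × 4.999 = 19.820
α = (k/(k−1))·(1 − sum of item variances/total variance) = (7/6)·(1 − 9.822/19.820) = 0.589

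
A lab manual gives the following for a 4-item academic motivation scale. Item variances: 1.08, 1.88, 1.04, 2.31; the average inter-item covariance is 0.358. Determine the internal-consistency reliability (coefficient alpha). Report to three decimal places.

sum of item variances = 1.08 + 1.88 + 1.04 + 2.31 = 6.31
Sum of the 6 distinct covariances = 6 × 0.358 = 2.148
total variance = sum of item variances + 2·Σcov = 6.31 + 2 × 2.148 = 10.606
α = (4/3)·(1 − 6.31/10.606) = 0.540

coefficient alpha = 0.540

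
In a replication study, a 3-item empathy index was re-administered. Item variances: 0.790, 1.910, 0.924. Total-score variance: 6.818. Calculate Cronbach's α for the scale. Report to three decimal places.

Cronbach's α = 0.703

Σσ²ᵢ = 0.790 + 1.910 + 0.924 = 3.624
α = (k/(k−1))·(1 − Σσ²ᵢ/σ²_T) = (3/2)·(1 − 3.624/6.818) = 0.703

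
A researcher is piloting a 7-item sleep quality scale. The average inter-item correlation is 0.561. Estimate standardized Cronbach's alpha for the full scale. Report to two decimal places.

Standardized α = k·r̄ / (1 + (k−1)·r̄) = 7 × 0.561 / (1 + 6 × 0.561)
  = 3.9270 / 4.3660 = 0.90

standardized Cronbach's alpha = 0.90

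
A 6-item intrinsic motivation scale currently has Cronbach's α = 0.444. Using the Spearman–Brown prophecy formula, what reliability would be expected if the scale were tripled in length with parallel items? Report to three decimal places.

Length factor m = 3
α' = m·α / (1 + (m−1)·α)
   = 3 × 0.444 / (1 + (3 − 1) × 0.444)
   = 1.3320 / 1.8880 = 0.706

predicted reliability = 0.706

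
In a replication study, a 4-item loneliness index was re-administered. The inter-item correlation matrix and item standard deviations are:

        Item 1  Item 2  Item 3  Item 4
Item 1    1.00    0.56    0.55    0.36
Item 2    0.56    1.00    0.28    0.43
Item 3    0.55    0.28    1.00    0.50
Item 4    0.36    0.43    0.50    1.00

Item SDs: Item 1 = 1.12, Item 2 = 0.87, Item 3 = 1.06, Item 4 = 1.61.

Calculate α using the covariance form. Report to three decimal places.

α = 0.739

Σσ²ᵢ = 1.12² + 0.87² + 1.06² + 1.61² = 5.7270
Covariances σ_ij = r_ij · s_i · s_j:
  σ(Item 1,Item 2) = 0.56 × 1.12 × 0.87 = 0.5457
  σ(Item 1,Item 3) = 0.55 × 1.12 × 1.06 = 0.6530
  σ(Item 1,Item 4) = 0.36 × 1.12 × 1.61 = 0.6492
  σ(Item 2,Item 3) = 0.28 × 0.87 × 1.06 = 0.2582
  σ(Item 2,Item 4) = 0.43 × 0.87 × 1.61 = 0.6023
  σ(Item 3,Item 4) = 0.50 × 1.06 × 1.61 = 0.8533
σ²_T = Σσ²ᵢ + 2·Σσ_ij = 5.7270 + 2 × 3.5617 = 12.8504
α = (4/3)·(1 − 5.7270/12.8504) = 0.739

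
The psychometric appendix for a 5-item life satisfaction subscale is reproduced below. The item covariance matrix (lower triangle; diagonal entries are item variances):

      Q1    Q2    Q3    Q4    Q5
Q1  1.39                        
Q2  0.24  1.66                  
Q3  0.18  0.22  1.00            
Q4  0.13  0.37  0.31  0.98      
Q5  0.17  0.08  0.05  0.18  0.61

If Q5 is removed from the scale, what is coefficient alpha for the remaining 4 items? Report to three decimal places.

α = 0.488

Remaining items: Q1, Q2, Q3, Q4 (k = 4).
Σσ²ᵢ = 1.39 + 1.66 + 1.00 + 0.98 = 5.03
σ²_T = 5.03 + 2 × 1.45 = 7.93
α (item deleted) = (4/3)·(1 − 5.03/7.93) = 0.488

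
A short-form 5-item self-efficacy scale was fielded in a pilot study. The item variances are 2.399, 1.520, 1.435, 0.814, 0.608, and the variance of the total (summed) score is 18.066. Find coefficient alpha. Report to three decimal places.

α = 0.781

sum of item variances = 2.399 + 1.520 + 1.435 + 0.814 + 0.608 = 6.776
α = (k/(k−1))·(1 − sum of item variances/total variance) = (5/4)·(1 − 6.776/18.066) = 0.781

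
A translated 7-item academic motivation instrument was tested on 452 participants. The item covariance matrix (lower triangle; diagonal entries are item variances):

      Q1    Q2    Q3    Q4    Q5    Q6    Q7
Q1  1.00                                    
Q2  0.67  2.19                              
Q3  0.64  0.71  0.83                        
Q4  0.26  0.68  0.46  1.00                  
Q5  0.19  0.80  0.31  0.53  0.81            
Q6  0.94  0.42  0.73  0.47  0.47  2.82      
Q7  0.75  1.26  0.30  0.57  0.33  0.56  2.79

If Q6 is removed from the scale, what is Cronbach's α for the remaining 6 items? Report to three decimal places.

Remaining items: Q1, Q2, Q3, Q4, Q5, Q7 (k = 6).
Σσ²ᵢ = 1.00 + 2.19 + 0.83 + 1.00 + 0.81 + 2.79 = 8.62
σ²_T = 8.62 + 2 × 8.46 = 25.54
α (item deleted) = (6/5)·(1 − 8.62/25.54) = 0.795

α = 0.795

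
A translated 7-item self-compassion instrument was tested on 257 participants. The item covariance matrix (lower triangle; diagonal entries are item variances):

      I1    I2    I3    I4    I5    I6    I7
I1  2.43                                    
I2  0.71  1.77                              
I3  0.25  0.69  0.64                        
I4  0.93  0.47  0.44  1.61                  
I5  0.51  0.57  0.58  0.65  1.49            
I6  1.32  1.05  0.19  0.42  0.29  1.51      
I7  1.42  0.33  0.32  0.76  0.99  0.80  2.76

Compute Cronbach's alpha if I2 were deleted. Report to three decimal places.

α = 0.785

Remaining items: I1, I3, I4, I5, I6, I7 (k = 6).
ΣVar(i) = 2.43 + 0.64 + 1.61 + 1.49 + 1.51 + 2.76 = 10.44
σ²_T = 10.44 + 2 × 9.87 = 30.18
α (item deleted) = (6/5)·(1 − 10.44/30.18) = 0.785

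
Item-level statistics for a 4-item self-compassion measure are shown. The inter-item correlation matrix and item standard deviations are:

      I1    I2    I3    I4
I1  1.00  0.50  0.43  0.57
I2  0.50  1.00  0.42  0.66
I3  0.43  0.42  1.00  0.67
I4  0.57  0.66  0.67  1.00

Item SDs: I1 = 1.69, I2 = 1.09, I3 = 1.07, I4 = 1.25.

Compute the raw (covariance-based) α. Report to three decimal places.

Σσ²ᵢ = 1.69² + 1.09² + 1.07² + 1.25² = 6.7516
Covariances σ_ij = r_ij · s_i · s_j:
  σ(I1,I2) = 0.50 × 1.69 × 1.09 = 0.9211
  σ(I1,I3) = 0.43 × 1.69 × 1.07 = 0.7776
  σ(I1,I4) = 0.57 × 1.69 × 1.25 = 1.2041
  σ(I2,I3) = 0.42 × 1.09 × 1.07 = 0.4898
  σ(I2,I4) = 0.66 × 1.09 × 1.25 = 0.8993
  σ(I3,I4) = 0.67 × 1.07 × 1.25 = 0.8961
σ²_T = Σσ²ᵢ + 2·Σσ_ij = 6.7516 + 2 × 5.1880 = 17.1276
α = (4/3)·(1 − 6.7516/17.1276) = 0.808

α = 0.808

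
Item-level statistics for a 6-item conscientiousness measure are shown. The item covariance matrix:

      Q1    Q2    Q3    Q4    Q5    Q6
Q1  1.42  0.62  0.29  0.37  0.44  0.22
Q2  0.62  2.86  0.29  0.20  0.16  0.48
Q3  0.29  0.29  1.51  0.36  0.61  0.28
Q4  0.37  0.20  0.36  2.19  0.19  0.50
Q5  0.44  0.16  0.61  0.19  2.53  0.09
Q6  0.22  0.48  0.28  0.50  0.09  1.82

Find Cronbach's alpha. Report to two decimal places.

α = 0.54

ΣVar(i) = 1.42 + 2.86 + 1.51 + 2.19 + 2.53 + 1.82 = 12.33
Sum of the distinct covariances = 5.10
Var(T) = 12.33 + 2 × 5.10 = 22.53
α = (k/(k−1))·(1 − ΣVar(i)/Var(T)) = (6/5)·(1 − 12.33/22.53) = 0.54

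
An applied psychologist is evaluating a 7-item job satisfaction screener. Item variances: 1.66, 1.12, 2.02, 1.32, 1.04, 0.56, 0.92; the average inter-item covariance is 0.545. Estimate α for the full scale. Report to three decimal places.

ΣVar(i) = 1.66 + 1.12 + 2.02 + 1.32 + 1.04 + 0.56 + 0.92 = 8.64
Sum of the 21 distinct covariances = 21 × 0.545 = 11.445
Var(T) = ΣVar(i) + 2·Σcov = 8.64 + 2 × 11.445 = 31.530
α = (7/6)·(1 − 8.64/31.530) = 0.847

α = 0.847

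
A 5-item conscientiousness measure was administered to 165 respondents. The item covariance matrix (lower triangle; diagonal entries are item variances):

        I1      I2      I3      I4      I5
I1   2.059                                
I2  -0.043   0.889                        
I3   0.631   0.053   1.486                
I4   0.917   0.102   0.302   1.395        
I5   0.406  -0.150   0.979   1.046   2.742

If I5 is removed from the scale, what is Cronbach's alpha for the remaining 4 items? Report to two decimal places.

Cronbach's alpha = 0.54

Remaining items: I1, I2, I3, I4 (k = 4).
Σσᵢ² = 2.059 + 0.889 + 1.486 + 1.395 = 5.829
σ²_total = 5.829 + 2 × 1.962 = 9.753
α (item deleted) = (4/3)·(1 − 5.829/9.753) = 0.54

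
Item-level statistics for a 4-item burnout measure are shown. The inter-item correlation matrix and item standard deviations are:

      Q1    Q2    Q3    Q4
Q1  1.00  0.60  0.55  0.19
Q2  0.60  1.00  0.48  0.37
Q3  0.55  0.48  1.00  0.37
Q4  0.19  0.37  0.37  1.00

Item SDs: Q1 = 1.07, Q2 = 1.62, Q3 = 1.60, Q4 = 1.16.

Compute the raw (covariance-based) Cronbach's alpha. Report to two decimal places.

Σσ²ᵢ = 1.07² + 1.62² + 1.60² + 1.16² = 7.6749
Covariances σ_ij = r_ij · s_i · s_j:
  σ(Q1,Q2) = 0.60 × 1.07 × 1.62 = 1.0400
  σ(Q1,Q3) = 0.55 × 1.07 × 1.60 = 0.9416
  σ(Q1,Q4) = 0.19 × 1.07 × 1.16 = 0.2358
  σ(Q2,Q3) = 0.48 × 1.62 × 1.60 = 1.2442
  σ(Q2,Q4) = 0.37 × 1.62 × 1.16 = 0.6953
  σ(Q3,Q4) = 0.37 × 1.60 × 1.16 = 0.6867
σ²_T = Σσ²ᵢ + 2·Σσ_ij = 7.6749 + 2 × 4.8436 = 17.3621
α = (4/3)·(1 − 7.6749/17.3621) = 0.74

Cronbach's alpha = 0.74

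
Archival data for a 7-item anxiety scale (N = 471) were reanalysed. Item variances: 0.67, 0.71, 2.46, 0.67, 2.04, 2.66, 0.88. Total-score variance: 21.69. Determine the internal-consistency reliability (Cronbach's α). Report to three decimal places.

ΣVar(i) = 0.67 + 0.71 + 2.46 + 0.67 + 2.04 + 2.66 + 0.88 = 10.09
α = (k/(k−1))·(1 − ΣVar(i)/σ²_total) = (7/6)·(1 − 10.09/21.69) = 0.624

α = 0.624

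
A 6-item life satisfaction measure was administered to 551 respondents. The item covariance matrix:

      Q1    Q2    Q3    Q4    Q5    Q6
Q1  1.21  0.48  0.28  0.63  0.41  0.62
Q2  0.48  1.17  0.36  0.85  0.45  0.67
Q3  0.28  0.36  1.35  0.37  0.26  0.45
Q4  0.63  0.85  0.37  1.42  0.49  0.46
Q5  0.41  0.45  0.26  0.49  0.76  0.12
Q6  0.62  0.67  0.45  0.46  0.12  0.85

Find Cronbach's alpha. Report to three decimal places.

sum of item variances = 1.21 + 1.17 + 1.35 + 1.42 + 0.76 + 0.85 = 6.76
Sum of off-diagonal covariances = 6.90
total variance = 6.76 + 2 × 6.90 = 20.56
α = (k/(k−1))·(1 − sum of item variances/total variance) = (6/5)·(1 − 6.76/20.56) = 0.805

α = 0.805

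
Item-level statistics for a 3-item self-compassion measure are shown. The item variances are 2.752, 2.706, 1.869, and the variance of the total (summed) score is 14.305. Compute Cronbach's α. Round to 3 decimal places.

α = 0.732

Σσᵢ² = 2.752 + 2.706 + 1.869 = 7.327
α = (k/(k−1))·(1 − Σσᵢ²/σ²_T) = (3/2)·(1 − 7.327/14.305) = 0.732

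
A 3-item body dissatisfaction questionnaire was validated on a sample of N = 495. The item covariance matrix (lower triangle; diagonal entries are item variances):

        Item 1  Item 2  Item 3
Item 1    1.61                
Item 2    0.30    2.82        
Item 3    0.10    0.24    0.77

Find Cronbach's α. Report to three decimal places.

α = 0.296

ΣVar(i) = 1.61 + 2.82 + 0.77 = 5.20
Σ_{i<j} σ_ij = 0.64
σ²_total = 5.20 + 2 × 0.64 = 6.48
α = (k/(k−1))·(1 − ΣVar(i)/σ²_total) = (3/2)·(1 − 5.20/6.48) = 0.296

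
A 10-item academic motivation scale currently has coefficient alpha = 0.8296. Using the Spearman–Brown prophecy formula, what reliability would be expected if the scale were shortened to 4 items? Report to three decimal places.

predicted reliability = 0.661

Length factor m = 4/10 = 0.4000
α' = m·α / (1 − (1−m)·α)
   = 4/10 × 0.8296 / (1 − (1 − 4/10) × 0.8296)
   = 0.3318 / 0.5022 = 0.661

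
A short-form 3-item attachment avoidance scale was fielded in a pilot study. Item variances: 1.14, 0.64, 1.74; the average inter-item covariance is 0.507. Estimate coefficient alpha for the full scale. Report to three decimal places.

α = 0.695

sum of item variances = 1.14 + 0.64 + 1.74 = 3.52
Sum of the 3 distinct covariances = 3 × 0.507 = 1.521
Var(T) = sum of item variances + 2·Σcov = 3.52 + 2 × 1.521 = 6.562
α = (3/2)·(1 − 3.52/6.562) = 0.695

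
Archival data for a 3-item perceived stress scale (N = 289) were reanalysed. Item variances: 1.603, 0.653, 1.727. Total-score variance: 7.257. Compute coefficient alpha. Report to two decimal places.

α = 0.68

Σσ²ᵢ = 1.603 + 0.653 + 1.727 = 3.983
α = (k/(k−1))·(1 − Σσ²ᵢ/σ²_T) = (3/2)·(1 − 3.983/7.257) = 0.68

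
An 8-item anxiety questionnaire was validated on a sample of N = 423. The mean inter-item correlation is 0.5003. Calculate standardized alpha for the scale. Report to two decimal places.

Standardized α = k·r̄ / (1 + (k−1)·r̄) = 8 × 0.5003 / (1 + 7 × 0.5003)
  = 4.0024 / 4.5021 = 0.89

α = 0.89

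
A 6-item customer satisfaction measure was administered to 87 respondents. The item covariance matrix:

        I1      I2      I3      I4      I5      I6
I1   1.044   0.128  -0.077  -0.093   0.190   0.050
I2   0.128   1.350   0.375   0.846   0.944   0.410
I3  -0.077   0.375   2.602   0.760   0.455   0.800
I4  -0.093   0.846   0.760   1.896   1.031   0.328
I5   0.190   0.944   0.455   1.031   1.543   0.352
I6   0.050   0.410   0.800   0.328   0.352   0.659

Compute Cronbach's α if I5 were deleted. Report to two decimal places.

Cronbach's α = 0.60

Remaining items: I1, I2, I3, I4, I6 (k = 5).
Σσᵢ² = 1.044 + 1.350 + 2.602 + 1.896 + 0.659 = 7.551
σ²_T = 7.551 + 2 × 3.527 = 14.605
α (item deleted) = (5/4)·(1 − 7.551/14.605) = 0.60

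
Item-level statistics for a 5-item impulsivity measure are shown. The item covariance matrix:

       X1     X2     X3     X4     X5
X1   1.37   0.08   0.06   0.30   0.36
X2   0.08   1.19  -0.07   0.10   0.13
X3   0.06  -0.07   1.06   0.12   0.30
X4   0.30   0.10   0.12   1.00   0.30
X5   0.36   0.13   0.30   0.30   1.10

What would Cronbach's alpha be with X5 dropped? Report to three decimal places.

Cronbach's alpha = 0.271

Remaining items: X1, X2, X3, X4 (k = 4).
ΣVar(i) = 1.37 + 1.19 + 1.06 + 1.00 = 4.62
total variance = 4.62 + 2 × 0.59 = 5.80
α (item deleted) = (4/3)·(1 − 4.62/5.80) = 0.271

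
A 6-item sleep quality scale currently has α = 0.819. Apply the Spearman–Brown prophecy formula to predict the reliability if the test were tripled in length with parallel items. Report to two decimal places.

Length factor m = 3
α' = m·α / (1 + (m−1)·α)
   = 3 × 0.819 / (1 + (3 − 1) × 0.819)
   = 2.4570 / 2.6380 = 0.93

predicted reliability = 0.93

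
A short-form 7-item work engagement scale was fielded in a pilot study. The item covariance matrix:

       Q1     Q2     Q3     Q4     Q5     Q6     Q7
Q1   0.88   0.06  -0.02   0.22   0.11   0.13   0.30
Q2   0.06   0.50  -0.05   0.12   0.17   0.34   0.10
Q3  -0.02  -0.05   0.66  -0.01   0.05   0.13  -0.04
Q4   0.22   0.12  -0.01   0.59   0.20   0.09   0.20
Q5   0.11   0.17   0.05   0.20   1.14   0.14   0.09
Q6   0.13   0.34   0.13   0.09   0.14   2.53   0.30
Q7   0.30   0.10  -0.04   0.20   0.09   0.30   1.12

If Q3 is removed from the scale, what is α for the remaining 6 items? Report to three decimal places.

α = 0.518

Remaining items: Q1, Q2, Q4, Q5, Q6, Q7 (k = 6).
Σσᵢ² = 0.88 + 0.50 + 0.59 + 1.14 + 2.53 + 1.12 = 6.76
Var(T) = 6.76 + 2 × 2.57 = 11.90
α (item deleted) = (6/5)·(1 − 6.76/11.90) = 0.518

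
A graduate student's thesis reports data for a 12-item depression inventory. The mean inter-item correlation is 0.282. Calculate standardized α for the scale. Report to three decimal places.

standardized α = 0.825

Standardized α = k·r̄ / (1 + (k−1)·r̄) = 12 × 0.282 / (1 + 11 × 0.282)
  = 3.3840 / 4.1020 = 0.825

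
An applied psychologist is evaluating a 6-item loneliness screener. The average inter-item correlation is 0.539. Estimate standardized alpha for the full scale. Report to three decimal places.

Standardized α = k·r̄ / (1 + (k−1)·r̄) = 6 × 0.539 / (1 + 5 × 0.539)
  = 3.2340 / 3.6950 = 0.875

α = 0.875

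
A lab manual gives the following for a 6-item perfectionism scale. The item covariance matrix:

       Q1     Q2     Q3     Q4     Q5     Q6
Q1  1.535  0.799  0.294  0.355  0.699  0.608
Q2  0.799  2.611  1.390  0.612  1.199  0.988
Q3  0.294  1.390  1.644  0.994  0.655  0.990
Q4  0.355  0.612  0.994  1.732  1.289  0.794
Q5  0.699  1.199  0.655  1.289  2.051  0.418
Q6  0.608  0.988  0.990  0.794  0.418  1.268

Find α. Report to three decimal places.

α = 0.828

ΣVar(i) = 1.535 + 2.611 + 1.644 + 1.732 + 2.051 + 1.268 = 10.841
Sum of off-diagonal covariances = 12.084
total variance = 10.841 + 2 × 12.084 = 35.009
α = (k/(k−1))·(1 − ΣVar(i)/total variance) = (6/5)·(1 − 10.841/35.009) = 0.828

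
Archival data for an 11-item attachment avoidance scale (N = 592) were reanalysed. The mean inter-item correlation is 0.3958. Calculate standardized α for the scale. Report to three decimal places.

Standardized α = k·r̄ / (1 + (k−1)·r̄) = 11 × 0.3958 / (1 + 10 × 0.3958)
  = 4.3538 / 4.9580 = 0.878

α = 0.878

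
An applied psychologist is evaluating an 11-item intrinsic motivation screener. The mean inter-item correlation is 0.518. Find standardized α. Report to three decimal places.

α = 0.922

Standardized α = k·r̄ / (1 + (k−1)·r̄) = 11 × 0.518 / (1 + 10 × 0.518)
  = 5.6980 / 6.1800 = 0.922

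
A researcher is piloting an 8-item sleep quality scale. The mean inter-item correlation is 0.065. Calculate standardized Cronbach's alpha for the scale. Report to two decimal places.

α = 0.36

Standardized α = k·r̄ / (1 + (k−1)·r̄) = 8 × 0.065 / (1 + 7 × 0.065)
  = 0.5200 / 1.4550 = 0.36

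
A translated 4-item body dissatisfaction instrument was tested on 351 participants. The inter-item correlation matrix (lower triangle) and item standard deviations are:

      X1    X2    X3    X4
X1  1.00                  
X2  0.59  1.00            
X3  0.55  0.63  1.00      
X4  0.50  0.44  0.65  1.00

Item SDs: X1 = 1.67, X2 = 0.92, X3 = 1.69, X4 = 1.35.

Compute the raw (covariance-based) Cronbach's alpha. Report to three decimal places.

α = 0.818

Σσ²ᵢ = 1.67² + 0.92² + 1.69² + 1.35² = 8.3139
Covariances σ_ij = r_ij · s_i · s_j:
  σ(X1,X2) = 0.59 × 1.67 × 0.92 = 0.9065
  σ(X1,X3) = 0.55 × 1.67 × 1.69 = 1.5523
  σ(X1,X4) = 0.50 × 1.67 × 1.35 = 1.1273
  σ(X2,X3) = 0.63 × 0.92 × 1.69 = 0.9795
  σ(X2,X4) = 0.44 × 0.92 × 1.35 = 0.5465
  σ(X3,X4) = 0.65 × 1.69 × 1.35 = 1.4830
σ²_T = Σσ²ᵢ + 2·Σσ_ij = 8.3139 + 2 × 6.5951 = 21.5041
α = (4/3)·(1 − 8.3139/21.5041) = 0.818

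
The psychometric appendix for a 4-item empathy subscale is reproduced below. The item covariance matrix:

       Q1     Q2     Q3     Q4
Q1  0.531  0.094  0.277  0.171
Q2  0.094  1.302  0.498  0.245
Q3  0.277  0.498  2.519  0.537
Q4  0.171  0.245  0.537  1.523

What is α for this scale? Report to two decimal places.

α = 0.51

Σσᵢ² = 0.531 + 1.302 + 2.519 + 1.523 = 5.875
Σ_{i<j} σ_ij = 1.822
σ²_T = 5.875 + 2 × 1.822 = 9.519
α = (k/(k−1))·(1 − Σσᵢ²/σ²_T) = (4/3)·(1 − 5.875/9.519) = 0.51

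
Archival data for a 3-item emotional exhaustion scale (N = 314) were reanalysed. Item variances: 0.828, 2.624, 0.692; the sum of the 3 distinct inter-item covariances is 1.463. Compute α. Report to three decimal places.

sum of item variances = 0.828 + 2.624 + 0.692 = 4.144
Sum of distinct covariances = 1.463
total variance = sum of item variances + 2·Σcov = 4.144 + 2 × 1.463 = 7.070
α = (3/2)·(1 − 4.144/7.070) = 0.621

α = 0.621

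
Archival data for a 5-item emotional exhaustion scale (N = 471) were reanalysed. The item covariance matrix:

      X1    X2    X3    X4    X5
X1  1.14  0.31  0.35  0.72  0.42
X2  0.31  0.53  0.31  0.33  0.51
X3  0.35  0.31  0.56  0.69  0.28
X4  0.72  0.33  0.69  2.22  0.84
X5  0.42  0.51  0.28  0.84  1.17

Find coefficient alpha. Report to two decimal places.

α = 0.79

ΣVar(i) = 1.14 + 0.53 + 0.56 + 2.22 + 1.17 = 5.62
Sum of the distinct covariances = 4.76
σ²_T = 5.62 + 2 × 4.76 = 15.14
α = (k/(k−1))·(1 − ΣVar(i)/σ²_T) = (5/4)·(1 − 5.62/15.14) = 0.79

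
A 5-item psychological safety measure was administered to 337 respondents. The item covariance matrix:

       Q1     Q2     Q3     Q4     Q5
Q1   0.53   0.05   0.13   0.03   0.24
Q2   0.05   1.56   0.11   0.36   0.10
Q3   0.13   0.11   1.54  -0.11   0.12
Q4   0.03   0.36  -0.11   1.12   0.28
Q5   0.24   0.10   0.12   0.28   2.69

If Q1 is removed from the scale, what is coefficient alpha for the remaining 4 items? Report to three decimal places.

Remaining items: Q2, Q3, Q4, Q5 (k = 4).
ΣVar(i) = 1.56 + 1.54 + 1.12 + 2.69 = 6.91
σ²_total = 6.91 + 2 × 0.86 = 8.63
α (item deleted) = (4/3)·(1 − 6.91/8.63) = 0.266

α = 0.266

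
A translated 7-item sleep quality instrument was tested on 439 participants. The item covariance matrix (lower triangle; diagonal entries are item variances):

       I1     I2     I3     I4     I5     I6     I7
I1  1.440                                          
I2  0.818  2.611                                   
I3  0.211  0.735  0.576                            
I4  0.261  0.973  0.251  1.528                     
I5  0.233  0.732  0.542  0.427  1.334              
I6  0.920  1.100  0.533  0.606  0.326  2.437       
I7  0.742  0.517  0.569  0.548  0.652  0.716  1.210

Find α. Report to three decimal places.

ΣVar(i) = 1.440 + 2.611 + 0.576 + 1.528 + 1.334 + 2.437 + 1.210 = 11.136
Sum of off-diagonal covariances = 12.412
Var(T) = 11.136 + 2 × 12.412 = 35.960
α = (k/(k−1))·(1 − ΣVar(i)/Var(T)) = (7/6)·(1 − 11.136/35.960) = 0.805

α = 0.805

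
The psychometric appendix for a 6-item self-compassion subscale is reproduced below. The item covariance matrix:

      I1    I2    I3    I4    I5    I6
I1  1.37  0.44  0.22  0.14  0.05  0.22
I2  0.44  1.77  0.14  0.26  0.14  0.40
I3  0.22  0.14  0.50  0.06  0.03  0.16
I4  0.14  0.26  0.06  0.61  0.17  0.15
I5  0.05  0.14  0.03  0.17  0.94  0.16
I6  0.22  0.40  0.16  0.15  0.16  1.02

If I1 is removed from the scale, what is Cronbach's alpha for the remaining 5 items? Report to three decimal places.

Cronbach's alpha = 0.510

Remaining items: I2, I3, I4, I5, I6 (k = 5).
ΣVar(i) = 1.77 + 0.50 + 0.61 + 0.94 + 1.02 = 4.84
Var(T) = 4.84 + 2 × 1.67 = 8.18
α (item deleted) = (5/4)·(1 − 4.84/8.18) = 0.510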